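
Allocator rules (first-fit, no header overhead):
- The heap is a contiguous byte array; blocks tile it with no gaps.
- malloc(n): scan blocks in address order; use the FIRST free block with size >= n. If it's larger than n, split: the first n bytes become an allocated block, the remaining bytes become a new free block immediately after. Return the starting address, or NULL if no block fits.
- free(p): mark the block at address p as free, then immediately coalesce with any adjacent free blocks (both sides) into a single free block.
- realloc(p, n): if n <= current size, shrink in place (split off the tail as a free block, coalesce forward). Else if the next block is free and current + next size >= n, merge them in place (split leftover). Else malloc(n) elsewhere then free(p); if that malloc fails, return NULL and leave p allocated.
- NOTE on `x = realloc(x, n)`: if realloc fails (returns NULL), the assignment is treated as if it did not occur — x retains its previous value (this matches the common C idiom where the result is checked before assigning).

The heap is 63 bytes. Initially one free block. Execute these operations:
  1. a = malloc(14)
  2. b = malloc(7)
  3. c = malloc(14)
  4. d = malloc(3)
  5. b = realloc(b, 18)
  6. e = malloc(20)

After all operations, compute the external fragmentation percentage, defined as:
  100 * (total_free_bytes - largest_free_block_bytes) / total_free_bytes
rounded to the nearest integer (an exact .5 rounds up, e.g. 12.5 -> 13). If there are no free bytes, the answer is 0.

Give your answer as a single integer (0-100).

Op 1: a = malloc(14) -> a = 0; heap: [0-13 ALLOC][14-62 FREE]
Op 2: b = malloc(7) -> b = 14; heap: [0-13 ALLOC][14-20 ALLOC][21-62 FREE]
Op 3: c = malloc(14) -> c = 21; heap: [0-13 ALLOC][14-20 ALLOC][21-34 ALLOC][35-62 FREE]
Op 4: d = malloc(3) -> d = 35; heap: [0-13 ALLOC][14-20 ALLOC][21-34 ALLOC][35-37 ALLOC][38-62 FREE]
Op 5: b = realloc(b, 18) -> b = 38; heap: [0-13 ALLOC][14-20 FREE][21-34 ALLOC][35-37 ALLOC][38-55 ALLOC][56-62 FREE]
Op 6: e = malloc(20) -> e = NULL; heap: [0-13 ALLOC][14-20 FREE][21-34 ALLOC][35-37 ALLOC][38-55 ALLOC][56-62 FREE]
Free blocks: [7 7] total_free=14 largest=7 -> 100*(14-7)/14 = 700/14 = 50

Answer: 50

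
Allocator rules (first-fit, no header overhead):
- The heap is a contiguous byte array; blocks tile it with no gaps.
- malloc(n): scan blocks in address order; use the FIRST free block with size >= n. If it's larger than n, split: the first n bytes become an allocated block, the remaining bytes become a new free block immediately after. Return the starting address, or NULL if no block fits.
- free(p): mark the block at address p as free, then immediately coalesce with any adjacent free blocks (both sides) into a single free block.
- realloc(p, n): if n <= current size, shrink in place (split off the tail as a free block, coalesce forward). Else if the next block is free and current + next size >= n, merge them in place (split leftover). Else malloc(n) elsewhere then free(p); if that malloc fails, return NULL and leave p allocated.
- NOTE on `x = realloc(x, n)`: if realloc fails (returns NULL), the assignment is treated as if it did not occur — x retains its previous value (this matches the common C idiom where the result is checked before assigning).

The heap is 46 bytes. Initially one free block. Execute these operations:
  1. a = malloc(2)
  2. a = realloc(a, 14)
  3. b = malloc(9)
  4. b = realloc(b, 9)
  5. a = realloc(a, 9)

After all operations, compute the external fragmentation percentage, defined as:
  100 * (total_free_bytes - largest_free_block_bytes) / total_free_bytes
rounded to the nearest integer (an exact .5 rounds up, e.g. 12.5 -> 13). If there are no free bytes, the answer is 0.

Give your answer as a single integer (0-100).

Op 1: a = malloc(2) -> a = 0; heap: [0-1 ALLOC][2-45 FREE]
Op 2: a = realloc(a, 14) -> a = 0; heap: [0-13 ALLOC][14-45 FREE]
Op 3: b = malloc(9) -> b = 14; heap: [0-13 ALLOC][14-22 ALLOC][23-45 FREE]
Op 4: b = realloc(b, 9) -> b = 14; heap: [0-13 ALLOC][14-22 ALLOC][23-45 FREE]
Op 5: a = realloc(a, 9) -> a = 0; heap: [0-8 ALLOC][9-13 FREE][14-22 ALLOC][23-45 FREE]
Free blocks: [5 23] total_free=28 largest=23 -> 100*(28-23)/28 = 500/28 ≈ 17.857 -> rounds to 18

Answer: 18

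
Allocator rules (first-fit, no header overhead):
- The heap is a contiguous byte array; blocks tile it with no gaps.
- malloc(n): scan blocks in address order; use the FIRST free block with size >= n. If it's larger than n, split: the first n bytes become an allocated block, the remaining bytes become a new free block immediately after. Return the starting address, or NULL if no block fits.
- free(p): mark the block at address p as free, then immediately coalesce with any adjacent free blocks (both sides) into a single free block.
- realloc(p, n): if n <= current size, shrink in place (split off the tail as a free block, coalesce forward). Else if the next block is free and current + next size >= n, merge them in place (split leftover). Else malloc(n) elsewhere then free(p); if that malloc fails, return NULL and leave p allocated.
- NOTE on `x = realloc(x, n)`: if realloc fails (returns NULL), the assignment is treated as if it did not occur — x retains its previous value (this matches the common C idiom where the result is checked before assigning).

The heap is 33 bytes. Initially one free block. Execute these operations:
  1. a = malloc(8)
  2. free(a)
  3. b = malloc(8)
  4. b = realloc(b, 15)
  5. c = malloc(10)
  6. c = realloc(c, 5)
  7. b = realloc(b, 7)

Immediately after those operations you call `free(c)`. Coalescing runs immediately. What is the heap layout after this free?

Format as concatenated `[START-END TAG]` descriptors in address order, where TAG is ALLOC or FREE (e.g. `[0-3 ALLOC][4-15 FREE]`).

Op 1: a = malloc(8) -> a = 0; heap: [0-7 ALLOC][8-32 FREE]
Op 2: free(a) -> (freed a); heap: [0-32 FREE]
Op 3: b = malloc(8) -> b = 0; heap: [0-7 ALLOC][8-32 FREE]
Op 4: b = realloc(b, 15) -> b = 0; heap: [0-14 ALLOC][15-32 FREE]
Op 5: c = malloc(10) -> c = 15; heap: [0-14 ALLOC][15-24 ALLOC][25-32 FREE]
Op 6: c = realloc(c, 5) -> c = 15; heap: [0-14 ALLOC][15-19 ALLOC][20-32 FREE]
Op 7: b = realloc(b, 7) -> b = 0; heap: [0-6 ALLOC][7-14 FREE][15-19 ALLOC][20-32 FREE]
free(c): c = 15 -> block [15-19 ALLOC]; mark free, coalesce with adjacent free neighbors -> [0-6 ALLOC][7-32 FREE]

Answer: [0-6 ALLOC][7-32 FREE]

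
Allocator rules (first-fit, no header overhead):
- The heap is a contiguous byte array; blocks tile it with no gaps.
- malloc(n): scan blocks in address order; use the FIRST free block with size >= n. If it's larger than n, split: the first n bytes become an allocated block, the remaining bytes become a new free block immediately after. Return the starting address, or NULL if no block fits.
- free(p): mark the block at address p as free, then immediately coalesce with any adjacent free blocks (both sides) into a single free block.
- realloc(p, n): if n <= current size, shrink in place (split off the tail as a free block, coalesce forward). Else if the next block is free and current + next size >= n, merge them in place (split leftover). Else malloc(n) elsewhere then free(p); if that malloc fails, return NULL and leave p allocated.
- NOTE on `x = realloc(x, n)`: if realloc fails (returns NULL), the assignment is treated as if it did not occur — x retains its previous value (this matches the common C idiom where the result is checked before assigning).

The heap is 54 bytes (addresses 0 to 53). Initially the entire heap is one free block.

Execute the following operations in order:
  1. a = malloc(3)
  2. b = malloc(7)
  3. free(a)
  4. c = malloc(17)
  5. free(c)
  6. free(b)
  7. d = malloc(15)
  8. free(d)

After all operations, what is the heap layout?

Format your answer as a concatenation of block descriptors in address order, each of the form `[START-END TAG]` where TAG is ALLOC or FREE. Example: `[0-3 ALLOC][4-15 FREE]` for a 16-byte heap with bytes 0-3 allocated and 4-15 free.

Answer: [0-53 FREE]

Derivation:
Op 1: a = malloc(3) -> a = 0; heap: [0-2 ALLOC][3-53 FREE]
Op 2: b = malloc(7) -> b = 3; heap: [0-2 ALLOC][3-9 ALLOC][10-53 FREE]
Op 3: free(a) -> (freed a); heap: [0-2 FREE][3-9 ALLOC][10-53 FREE]
Op 4: c = malloc(17) -> c = 10; heap: [0-2 FREE][3-9 ALLOC][10-26 ALLOC][27-53 FREE]
Op 5: free(c) -> (freed c); heap: [0-2 FREE][3-9 ALLOC][10-53 FREE]
Op 6: free(b) -> (freed b); heap: [0-53 FREE]
Op 7: d = malloc(15) -> d = 0; heap: [0-14 ALLOC][15-53 FREE]
Op 8: free(d) -> (freed d); heap: [0-53 FREE]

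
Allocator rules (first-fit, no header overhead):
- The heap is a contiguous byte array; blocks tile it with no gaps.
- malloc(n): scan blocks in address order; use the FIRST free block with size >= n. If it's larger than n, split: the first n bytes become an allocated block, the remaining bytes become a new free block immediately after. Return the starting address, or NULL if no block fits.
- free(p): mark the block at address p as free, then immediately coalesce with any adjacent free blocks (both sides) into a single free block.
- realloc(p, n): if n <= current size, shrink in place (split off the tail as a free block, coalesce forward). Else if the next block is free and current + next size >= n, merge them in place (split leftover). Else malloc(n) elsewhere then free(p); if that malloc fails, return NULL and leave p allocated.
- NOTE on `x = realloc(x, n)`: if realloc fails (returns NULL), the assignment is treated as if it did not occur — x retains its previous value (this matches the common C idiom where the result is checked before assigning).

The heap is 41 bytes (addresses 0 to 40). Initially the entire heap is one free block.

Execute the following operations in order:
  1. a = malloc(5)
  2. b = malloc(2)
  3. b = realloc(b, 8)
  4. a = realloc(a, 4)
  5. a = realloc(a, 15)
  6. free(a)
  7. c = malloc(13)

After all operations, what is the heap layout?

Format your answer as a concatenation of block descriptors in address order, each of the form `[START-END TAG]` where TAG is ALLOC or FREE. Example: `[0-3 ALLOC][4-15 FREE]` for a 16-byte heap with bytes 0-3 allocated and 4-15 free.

Op 1: a = malloc(5) -> a = 0; heap: [0-4 ALLOC][5-40 FREE]
Op 2: b = malloc(2) -> b = 5; heap: [0-4 ALLOC][5-6 ALLOC][7-40 FREE]
Op 3: b = realloc(b, 8) -> b = 5; heap: [0-4 ALLOC][5-12 ALLOC][13-40 FREE]
Op 4: a = realloc(a, 4) -> a = 0; heap: [0-3 ALLOC][4-4 FREE][5-12 ALLOC][13-40 FREE]
Op 5: a = realloc(a, 15) -> a = 13; heap: [0-4 FREE][5-12 ALLOC][13-27 ALLOC][28-40 FREE]
Op 6: free(a) -> (freed a); heap: [0-4 FREE][5-12 ALLOC][13-40 FREE]
Op 7: c = malloc(13) -> c = 13; heap: [0-4 FREE][5-12 ALLOC][13-25 ALLOC][26-40 FREE]

Answer: [0-4 FREE][5-12 ALLOC][13-25 ALLOC][26-40 FREE]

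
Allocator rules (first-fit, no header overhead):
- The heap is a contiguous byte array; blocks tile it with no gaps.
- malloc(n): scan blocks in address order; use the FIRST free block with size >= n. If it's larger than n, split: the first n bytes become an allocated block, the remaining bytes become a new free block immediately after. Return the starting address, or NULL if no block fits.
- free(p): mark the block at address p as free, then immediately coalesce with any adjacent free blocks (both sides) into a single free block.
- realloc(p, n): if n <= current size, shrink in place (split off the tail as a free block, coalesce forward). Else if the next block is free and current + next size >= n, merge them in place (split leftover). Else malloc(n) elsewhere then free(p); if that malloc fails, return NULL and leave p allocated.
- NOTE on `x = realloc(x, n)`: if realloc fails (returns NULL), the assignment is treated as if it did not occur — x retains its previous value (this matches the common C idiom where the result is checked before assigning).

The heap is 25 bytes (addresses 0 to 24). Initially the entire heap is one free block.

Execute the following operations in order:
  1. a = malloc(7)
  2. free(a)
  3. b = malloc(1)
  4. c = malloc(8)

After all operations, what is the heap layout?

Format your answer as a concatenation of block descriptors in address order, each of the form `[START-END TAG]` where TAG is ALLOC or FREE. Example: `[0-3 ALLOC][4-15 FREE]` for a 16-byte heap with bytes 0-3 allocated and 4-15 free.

Op 1: a = malloc(7) -> a = 0; heap: [0-6 ALLOC][7-24 FREE]
Op 2: free(a) -> (freed a); heap: [0-24 FREE]
Op 3: b = malloc(1) -> b = 0; heap: [0-0 ALLOC][1-24 FREE]
Op 4: c = malloc(8) -> c = 1; heap: [0-0 ALLOC][1-8 ALLOC][9-24 FREE]

Answer: [0-0 ALLOC][1-8 ALLOC][9-24 FREE]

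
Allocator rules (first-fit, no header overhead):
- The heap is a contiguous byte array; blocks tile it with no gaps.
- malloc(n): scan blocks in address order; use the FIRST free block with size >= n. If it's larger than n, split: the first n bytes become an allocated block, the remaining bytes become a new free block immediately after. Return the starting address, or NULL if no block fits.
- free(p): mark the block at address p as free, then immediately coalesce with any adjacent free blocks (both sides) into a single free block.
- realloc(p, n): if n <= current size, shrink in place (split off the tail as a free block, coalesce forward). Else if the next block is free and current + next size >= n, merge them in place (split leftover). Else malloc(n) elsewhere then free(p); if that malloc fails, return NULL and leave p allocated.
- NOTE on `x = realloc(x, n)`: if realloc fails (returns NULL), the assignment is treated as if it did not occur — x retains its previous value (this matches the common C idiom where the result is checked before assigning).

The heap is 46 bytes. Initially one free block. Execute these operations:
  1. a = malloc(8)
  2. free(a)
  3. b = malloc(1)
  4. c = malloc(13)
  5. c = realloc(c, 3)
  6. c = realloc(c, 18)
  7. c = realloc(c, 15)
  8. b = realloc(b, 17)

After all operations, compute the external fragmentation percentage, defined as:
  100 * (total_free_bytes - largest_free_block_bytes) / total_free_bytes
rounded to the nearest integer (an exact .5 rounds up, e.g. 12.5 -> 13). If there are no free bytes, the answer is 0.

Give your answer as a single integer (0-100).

Answer: 7

Derivation:
Op 1: a = malloc(8) -> a = 0; heap: [0-7 ALLOC][8-45 FREE]
Op 2: free(a) -> (freed a); heap: [0-45 FREE]
Op 3: b = malloc(1) -> b = 0; heap: [0-0 ALLOC][1-45 FREE]
Op 4: c = malloc(13) -> c = 1; heap: [0-0 ALLOC][1-13 ALLOC][14-45 FREE]
Op 5: c = realloc(c, 3) -> c = 1; heap: [0-0 ALLOC][1-3 ALLOC][4-45 FREE]
Op 6: c = realloc(c, 18) -> c = 1; heap: [0-0 ALLOC][1-18 ALLOC][19-45 FREE]
Op 7: c = realloc(c, 15) -> c = 1; heap: [0-0 ALLOC][1-15 ALLOC][16-45 FREE]
Op 8: b = realloc(b, 17) -> b = 16; heap: [0-0 FREE][1-15 ALLOC][16-32 ALLOC][33-45 FREE]
Free blocks: [1 13] total_free=14 largest=13 -> 100*(14-13)/14 = 100/14 ≈ 7.143 -> rounds to 7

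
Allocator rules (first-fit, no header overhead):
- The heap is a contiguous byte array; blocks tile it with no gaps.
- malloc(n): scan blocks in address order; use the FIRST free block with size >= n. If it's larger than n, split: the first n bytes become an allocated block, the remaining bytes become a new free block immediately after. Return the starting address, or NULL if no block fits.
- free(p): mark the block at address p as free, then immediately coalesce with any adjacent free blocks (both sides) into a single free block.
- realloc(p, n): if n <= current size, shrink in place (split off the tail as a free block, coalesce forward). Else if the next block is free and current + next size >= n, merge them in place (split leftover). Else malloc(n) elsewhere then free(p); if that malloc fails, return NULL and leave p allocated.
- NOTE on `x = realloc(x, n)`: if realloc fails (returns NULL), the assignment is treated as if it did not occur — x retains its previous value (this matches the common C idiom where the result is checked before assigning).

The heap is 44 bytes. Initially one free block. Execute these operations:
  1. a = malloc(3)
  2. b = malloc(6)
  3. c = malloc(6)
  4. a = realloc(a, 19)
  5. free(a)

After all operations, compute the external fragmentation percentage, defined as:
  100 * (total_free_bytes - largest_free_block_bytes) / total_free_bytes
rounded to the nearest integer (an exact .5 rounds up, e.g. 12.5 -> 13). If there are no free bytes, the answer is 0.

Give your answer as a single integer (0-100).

Answer: 9

Derivation:
Op 1: a = malloc(3) -> a = 0; heap: [0-2 ALLOC][3-43 FREE]
Op 2: b = malloc(6) -> b = 3; heap: [0-2 ALLOC][3-8 ALLOC][9-43 FREE]
Op 3: c = malloc(6) -> c = 9; heap: [0-2 ALLOC][3-8 ALLOC][9-14 ALLOC][15-43 FREE]
Op 4: a = realloc(a, 19) -> a = 15; heap: [0-2 FREE][3-8 ALLOC][9-14 ALLOC][15-33 ALLOC][34-43 FREE]
Op 5: free(a) -> (freed a); heap: [0-2 FREE][3-8 ALLOC][9-14 ALLOC][15-43 FREE]
Free blocks: [3 29] total_free=32 largest=29 -> 100*(32-29)/32 = 300/32 = 9.375 -> rounds to 9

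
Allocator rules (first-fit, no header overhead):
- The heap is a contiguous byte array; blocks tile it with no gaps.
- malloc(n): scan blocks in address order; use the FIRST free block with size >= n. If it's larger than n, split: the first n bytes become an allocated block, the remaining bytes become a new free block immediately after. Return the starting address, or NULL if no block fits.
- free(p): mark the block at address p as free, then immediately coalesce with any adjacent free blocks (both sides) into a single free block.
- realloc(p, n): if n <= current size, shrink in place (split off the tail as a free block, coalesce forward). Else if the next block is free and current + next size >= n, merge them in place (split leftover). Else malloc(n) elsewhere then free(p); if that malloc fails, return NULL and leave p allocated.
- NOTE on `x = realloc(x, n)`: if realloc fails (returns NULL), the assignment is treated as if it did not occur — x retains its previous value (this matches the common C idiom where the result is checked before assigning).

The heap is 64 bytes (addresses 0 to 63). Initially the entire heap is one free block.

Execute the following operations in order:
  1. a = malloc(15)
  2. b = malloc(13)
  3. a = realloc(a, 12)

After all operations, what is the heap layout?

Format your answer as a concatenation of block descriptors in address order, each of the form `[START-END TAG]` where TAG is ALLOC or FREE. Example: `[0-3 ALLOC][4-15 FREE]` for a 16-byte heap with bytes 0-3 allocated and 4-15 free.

Answer: [0-11 ALLOC][12-14 FREE][15-27 ALLOC][28-63 FREE]

Derivation:
Op 1: a = malloc(15) -> a = 0; heap: [0-14 ALLOC][15-63 FREE]
Op 2: b = malloc(13) -> b = 15; heap: [0-14 ALLOC][15-27 ALLOC][28-63 FREE]
Op 3: a = realloc(a, 12) -> a = 0; heap: [0-11 ALLOC][12-14 FREE][15-27 ALLOC][28-63 FREE]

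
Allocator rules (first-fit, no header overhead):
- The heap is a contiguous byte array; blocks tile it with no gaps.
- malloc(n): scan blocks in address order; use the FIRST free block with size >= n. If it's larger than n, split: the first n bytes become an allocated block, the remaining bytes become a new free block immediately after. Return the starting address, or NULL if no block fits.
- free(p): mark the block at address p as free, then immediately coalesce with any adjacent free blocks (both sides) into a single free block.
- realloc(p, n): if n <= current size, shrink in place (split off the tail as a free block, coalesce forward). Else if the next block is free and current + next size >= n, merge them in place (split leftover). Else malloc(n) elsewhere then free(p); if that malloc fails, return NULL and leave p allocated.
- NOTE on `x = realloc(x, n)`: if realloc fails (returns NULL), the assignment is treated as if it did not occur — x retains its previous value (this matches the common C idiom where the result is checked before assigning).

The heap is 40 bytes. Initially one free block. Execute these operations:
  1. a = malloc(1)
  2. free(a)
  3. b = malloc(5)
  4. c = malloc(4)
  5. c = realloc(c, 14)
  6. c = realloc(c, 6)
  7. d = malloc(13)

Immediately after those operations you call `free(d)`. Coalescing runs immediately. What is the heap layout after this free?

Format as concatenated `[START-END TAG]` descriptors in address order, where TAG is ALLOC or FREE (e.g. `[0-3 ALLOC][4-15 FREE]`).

Op 1: a = malloc(1) -> a = 0; heap: [0-0 ALLOC][1-39 FREE]
Op 2: free(a) -> (freed a); heap: [0-39 FREE]
Op 3: b = malloc(5) -> b = 0; heap: [0-4 ALLOC][5-39 FREE]
Op 4: c = malloc(4) -> c = 5; heap: [0-4 ALLOC][5-8 ALLOC][9-39 FREE]
Op 5: c = realloc(c, 14) -> c = 5; heap: [0-4 ALLOC][5-18 ALLOC][19-39 FREE]
Op 6: c = realloc(c, 6) -> c = 5; heap: [0-4 ALLOC][5-10 ALLOC][11-39 FREE]
Op 7: d = malloc(13) -> d = 11; heap: [0-4 ALLOC][5-10 ALLOC][11-23 ALLOC][24-39 FREE]
free(d): d = 11 -> block [11-23 ALLOC]; mark free, coalesce with adjacent free neighbors -> [0-4 ALLOC][5-10 ALLOC][11-39 FREE]

Answer: [0-4 ALLOC][5-10 ALLOC][11-39 FREE]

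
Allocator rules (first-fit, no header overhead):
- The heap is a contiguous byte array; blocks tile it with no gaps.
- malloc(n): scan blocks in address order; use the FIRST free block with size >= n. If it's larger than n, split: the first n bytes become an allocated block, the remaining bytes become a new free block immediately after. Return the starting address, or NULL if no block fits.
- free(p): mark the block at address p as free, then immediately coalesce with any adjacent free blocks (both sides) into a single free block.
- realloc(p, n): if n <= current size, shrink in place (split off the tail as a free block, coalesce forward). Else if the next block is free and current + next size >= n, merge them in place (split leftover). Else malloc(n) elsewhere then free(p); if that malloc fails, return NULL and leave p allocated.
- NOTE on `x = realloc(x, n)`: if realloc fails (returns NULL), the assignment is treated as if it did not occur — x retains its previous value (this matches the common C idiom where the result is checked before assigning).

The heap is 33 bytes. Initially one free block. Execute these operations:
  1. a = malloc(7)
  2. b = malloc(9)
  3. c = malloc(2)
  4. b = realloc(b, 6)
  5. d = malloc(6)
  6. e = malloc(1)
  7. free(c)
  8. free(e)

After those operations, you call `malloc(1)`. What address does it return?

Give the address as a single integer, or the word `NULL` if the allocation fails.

Op 1: a = malloc(7) -> a = 0; heap: [0-6 ALLOC][7-32 FREE]
Op 2: b = malloc(9) -> b = 7; heap: [0-6 ALLOC][7-15 ALLOC][16-32 FREE]
Op 3: c = malloc(2) -> c = 16; heap: [0-6 ALLOC][7-15 ALLOC][16-17 ALLOC][18-32 FREE]
Op 4: b = realloc(b, 6) -> b = 7; heap: [0-6 ALLOC][7-12 ALLOC][13-15 FREE][16-17 ALLOC][18-32 FREE]
Op 5: d = malloc(6) -> d = 18; heap: [0-6 ALLOC][7-12 ALLOC][13-15 FREE][16-17 ALLOC][18-23 ALLOC][24-32 FREE]
Op 6: e = malloc(1) -> e = 13; heap: [0-6 ALLOC][7-12 ALLOC][13-13 ALLOC][14-15 FREE][16-17 ALLOC][18-23 ALLOC][24-32 FREE]
Op 7: free(c) -> (freed c); heap: [0-6 ALLOC][7-12 ALLOC][13-13 ALLOC][14-17 FREE][18-23 ALLOC][24-32 FREE]
Op 8: free(e) -> (freed e); heap: [0-6 ALLOC][7-12 ALLOC][13-17 FREE][18-23 ALLOC][24-32 FREE]
malloc(1): first-fit scan over [0-6 ALLOC][7-12 ALLOC][13-17 FREE][18-23 ALLOC][24-32 FREE] -> 13

Answer: 13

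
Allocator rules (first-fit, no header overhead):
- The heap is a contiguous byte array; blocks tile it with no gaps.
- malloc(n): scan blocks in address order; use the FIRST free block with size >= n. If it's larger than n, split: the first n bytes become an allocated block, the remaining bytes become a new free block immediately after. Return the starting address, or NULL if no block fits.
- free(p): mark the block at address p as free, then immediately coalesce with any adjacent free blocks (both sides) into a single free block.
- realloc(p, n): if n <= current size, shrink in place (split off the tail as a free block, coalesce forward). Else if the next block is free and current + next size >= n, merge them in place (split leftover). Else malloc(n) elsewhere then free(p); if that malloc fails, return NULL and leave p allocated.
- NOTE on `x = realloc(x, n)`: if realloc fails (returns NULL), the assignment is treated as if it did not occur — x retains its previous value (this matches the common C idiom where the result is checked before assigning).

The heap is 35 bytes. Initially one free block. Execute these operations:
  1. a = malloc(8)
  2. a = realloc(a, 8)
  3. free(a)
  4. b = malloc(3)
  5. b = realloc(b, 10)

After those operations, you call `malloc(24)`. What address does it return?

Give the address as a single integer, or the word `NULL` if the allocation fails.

Op 1: a = malloc(8) -> a = 0; heap: [0-7 ALLOC][8-34 FREE]
Op 2: a = realloc(a, 8) -> a = 0; heap: [0-7 ALLOC][8-34 FREE]
Op 3: free(a) -> (freed a); heap: [0-34 FREE]
Op 4: b = malloc(3) -> b = 0; heap: [0-2 ALLOC][3-34 FREE]
Op 5: b = realloc(b, 10) -> b = 0; heap: [0-9 ALLOC][10-34 FREE]
malloc(24): first-fit scan over [0-9 ALLOC][10-34 FREE] -> 10

Answer: 10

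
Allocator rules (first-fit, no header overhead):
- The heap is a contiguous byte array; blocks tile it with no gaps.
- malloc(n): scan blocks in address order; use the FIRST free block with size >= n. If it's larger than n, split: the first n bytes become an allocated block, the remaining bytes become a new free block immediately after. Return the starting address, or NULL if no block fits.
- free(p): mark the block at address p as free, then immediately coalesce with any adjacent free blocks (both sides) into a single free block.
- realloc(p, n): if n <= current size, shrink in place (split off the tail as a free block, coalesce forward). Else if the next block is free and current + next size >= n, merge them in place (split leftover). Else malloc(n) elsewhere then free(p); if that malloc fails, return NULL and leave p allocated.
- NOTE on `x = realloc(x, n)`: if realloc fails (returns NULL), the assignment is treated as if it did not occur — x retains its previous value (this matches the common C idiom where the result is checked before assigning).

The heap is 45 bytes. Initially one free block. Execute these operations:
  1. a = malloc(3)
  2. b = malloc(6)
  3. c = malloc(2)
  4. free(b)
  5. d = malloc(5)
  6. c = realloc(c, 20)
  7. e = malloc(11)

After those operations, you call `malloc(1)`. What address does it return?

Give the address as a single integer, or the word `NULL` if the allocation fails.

Answer: 8

Derivation:
Op 1: a = malloc(3) -> a = 0; heap: [0-2 ALLOC][3-44 FREE]
Op 2: b = malloc(6) -> b = 3; heap: [0-2 ALLOC][3-8 ALLOC][9-44 FREE]
Op 3: c = malloc(2) -> c = 9; heap: [0-2 ALLOC][3-8 ALLOC][9-10 ALLOC][11-44 FREE]
Op 4: free(b) -> (freed b); heap: [0-2 ALLOC][3-8 FREE][9-10 ALLOC][11-44 FREE]
Op 5: d = malloc(5) -> d = 3; heap: [0-2 ALLOC][3-7 ALLOC][8-8 FREE][9-10 ALLOC][11-44 FREE]
Op 6: c = realloc(c, 20) -> c = 9; heap: [0-2 ALLOC][3-7 ALLOC][8-8 FREE][9-28 ALLOC][29-44 FREE]
Op 7: e = malloc(11) -> e = 29; heap: [0-2 ALLOC][3-7 ALLOC][8-8 FREE][9-28 ALLOC][29-39 ALLOC][40-44 FREE]
malloc(1): first-fit scan over [0-2 ALLOC][3-7 ALLOC][8-8 FREE][9-28 ALLOC][29-39 ALLOC][40-44 FREE] -> 8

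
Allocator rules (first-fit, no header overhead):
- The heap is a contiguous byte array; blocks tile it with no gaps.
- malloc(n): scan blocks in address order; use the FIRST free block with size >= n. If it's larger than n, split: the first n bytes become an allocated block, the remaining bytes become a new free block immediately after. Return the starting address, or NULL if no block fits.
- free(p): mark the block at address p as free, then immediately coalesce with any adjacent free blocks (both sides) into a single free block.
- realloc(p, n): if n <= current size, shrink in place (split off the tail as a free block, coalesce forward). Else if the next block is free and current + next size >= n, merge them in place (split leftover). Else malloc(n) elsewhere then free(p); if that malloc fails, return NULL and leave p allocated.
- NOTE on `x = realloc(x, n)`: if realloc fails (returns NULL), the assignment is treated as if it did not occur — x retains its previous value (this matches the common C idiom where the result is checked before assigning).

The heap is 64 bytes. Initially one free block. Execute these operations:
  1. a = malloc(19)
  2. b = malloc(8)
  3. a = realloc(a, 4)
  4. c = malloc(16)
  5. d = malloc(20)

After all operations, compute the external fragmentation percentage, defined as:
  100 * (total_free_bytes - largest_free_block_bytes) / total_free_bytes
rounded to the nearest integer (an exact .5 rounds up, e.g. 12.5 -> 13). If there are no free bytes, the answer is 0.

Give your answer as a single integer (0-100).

Op 1: a = malloc(19) -> a = 0; heap: [0-18 ALLOC][19-63 FREE]
Op 2: b = malloc(8) -> b = 19; heap: [0-18 ALLOC][19-26 ALLOC][27-63 FREE]
Op 3: a = realloc(a, 4) -> a = 0; heap: [0-3 ALLOC][4-18 FREE][19-26 ALLOC][27-63 FREE]
Op 4: c = malloc(16) -> c = 27; heap: [0-3 ALLOC][4-18 FREE][19-26 ALLOC][27-42 ALLOC][43-63 FREE]
Op 5: d = malloc(20) -> d = 43; heap: [0-3 ALLOC][4-18 FREE][19-26 ALLOC][27-42 ALLOC][43-62 ALLOC][63-63 FREE]
Free blocks: [15 1] total_free=16 largest=15 -> 100*(16-15)/16 = 100/16 = 6.25 -> rounds to 6

Answer: 6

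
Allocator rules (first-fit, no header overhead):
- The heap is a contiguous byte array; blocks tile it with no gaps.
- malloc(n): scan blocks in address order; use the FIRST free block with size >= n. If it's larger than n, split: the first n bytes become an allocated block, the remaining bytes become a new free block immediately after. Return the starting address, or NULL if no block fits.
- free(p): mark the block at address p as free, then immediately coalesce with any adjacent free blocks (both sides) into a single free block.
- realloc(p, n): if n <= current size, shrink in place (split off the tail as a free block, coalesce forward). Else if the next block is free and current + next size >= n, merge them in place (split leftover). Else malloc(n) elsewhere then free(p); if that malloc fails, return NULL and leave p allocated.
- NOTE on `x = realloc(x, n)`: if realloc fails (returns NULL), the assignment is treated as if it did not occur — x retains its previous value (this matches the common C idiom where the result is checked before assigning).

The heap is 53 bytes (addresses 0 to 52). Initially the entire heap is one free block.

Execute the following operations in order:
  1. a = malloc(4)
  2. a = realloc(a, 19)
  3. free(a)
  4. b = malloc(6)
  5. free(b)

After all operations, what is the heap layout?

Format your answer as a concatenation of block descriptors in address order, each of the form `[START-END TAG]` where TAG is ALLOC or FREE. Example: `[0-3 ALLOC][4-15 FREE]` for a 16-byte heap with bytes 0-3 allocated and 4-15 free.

Answer: [0-52 FREE]

Derivation:
Op 1: a = malloc(4) -> a = 0; heap: [0-3 ALLOC][4-52 FREE]
Op 2: a = realloc(a, 19) -> a = 0; heap: [0-18 ALLOC][19-52 FREE]
Op 3: free(a) -> (freed a); heap: [0-52 FREE]
Op 4: b = malloc(6) -> b = 0; heap: [0-5 ALLOC][6-52 FREE]
Op 5: free(b) -> (freed b); heap: [0-52 FREE]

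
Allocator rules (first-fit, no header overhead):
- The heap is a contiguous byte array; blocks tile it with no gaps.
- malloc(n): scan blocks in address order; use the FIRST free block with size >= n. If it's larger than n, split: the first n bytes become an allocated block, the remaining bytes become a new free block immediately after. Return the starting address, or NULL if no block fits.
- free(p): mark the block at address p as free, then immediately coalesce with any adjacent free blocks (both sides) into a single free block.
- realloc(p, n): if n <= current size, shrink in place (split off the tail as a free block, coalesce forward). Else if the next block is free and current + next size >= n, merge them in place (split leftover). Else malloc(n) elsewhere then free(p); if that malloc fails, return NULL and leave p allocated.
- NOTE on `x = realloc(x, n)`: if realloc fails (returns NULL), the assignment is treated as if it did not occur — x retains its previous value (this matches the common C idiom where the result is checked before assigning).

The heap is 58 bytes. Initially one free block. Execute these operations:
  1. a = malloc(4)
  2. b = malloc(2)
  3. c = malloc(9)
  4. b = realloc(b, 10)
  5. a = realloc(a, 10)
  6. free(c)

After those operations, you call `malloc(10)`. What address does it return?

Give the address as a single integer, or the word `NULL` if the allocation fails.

Answer: 0

Derivation:
Op 1: a = malloc(4) -> a = 0; heap: [0-3 ALLOC][4-57 FREE]
Op 2: b = malloc(2) -> b = 4; heap: [0-3 ALLOC][4-5 ALLOC][6-57 FREE]
Op 3: c = malloc(9) -> c = 6; heap: [0-3 ALLOC][4-5 ALLOC][6-14 ALLOC][15-57 FREE]
Op 4: b = realloc(b, 10) -> b = 15; heap: [0-3 ALLOC][4-5 FREE][6-14 ALLOC][15-24 ALLOC][25-57 FREE]
Op 5: a = realloc(a, 10) -> a = 25; heap: [0-5 FREE][6-14 ALLOC][15-24 ALLOC][25-34 ALLOC][35-57 FREE]
Op 6: free(c) -> (freed c); heap: [0-14 FREE][15-24 ALLOC][25-34 ALLOC][35-57 FREE]
malloc(10): first-fit scan over [0-14 FREE][15-24 ALLOC][25-34 ALLOC][35-57 FREE] -> 0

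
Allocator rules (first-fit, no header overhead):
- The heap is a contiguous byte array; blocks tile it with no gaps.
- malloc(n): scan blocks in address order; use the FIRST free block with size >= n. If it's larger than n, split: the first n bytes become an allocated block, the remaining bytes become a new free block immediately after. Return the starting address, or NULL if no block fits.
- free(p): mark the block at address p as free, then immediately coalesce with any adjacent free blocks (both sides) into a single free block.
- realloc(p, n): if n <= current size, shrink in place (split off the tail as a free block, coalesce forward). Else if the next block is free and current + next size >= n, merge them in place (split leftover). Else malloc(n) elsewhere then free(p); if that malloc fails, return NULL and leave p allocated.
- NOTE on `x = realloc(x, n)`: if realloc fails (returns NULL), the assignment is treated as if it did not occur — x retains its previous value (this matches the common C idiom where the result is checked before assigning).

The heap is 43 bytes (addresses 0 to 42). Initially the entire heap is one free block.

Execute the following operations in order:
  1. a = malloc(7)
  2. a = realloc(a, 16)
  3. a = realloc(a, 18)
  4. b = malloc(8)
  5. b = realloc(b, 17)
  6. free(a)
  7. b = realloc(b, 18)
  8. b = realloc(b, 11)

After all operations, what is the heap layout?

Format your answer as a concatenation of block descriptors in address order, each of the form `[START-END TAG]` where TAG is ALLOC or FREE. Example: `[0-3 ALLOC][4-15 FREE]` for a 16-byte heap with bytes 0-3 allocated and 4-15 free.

Op 1: a = malloc(7) -> a = 0; heap: [0-6 ALLOC][7-42 FREE]
Op 2: a = realloc(a, 16) -> a = 0; heap: [0-15 ALLOC][16-42 FREE]
Op 3: a = realloc(a, 18) -> a = 0; heap: [0-17 ALLOC][18-42 FREE]
Op 4: b = malloc(8) -> b = 18; heap: [0-17 ALLOC][18-25 ALLOC][26-42 FREE]
Op 5: b = realloc(b, 17) -> b = 18; heap: [0-17 ALLOC][18-34 ALLOC][35-42 FREE]
Op 6: free(a) -> (freed a); heap: [0-17 FREE][18-34 ALLOC][35-42 FREE]
Op 7: b = realloc(b, 18) -> b = 18; heap: [0-17 FREE][18-35 ALLOC][36-42 FREE]
Op 8: b = realloc(b, 11) -> b = 18; heap: [0-17 FREE][18-28 ALLOC][29-42 FREE]

Answer: [0-17 FREE][18-28 ALLOC][29-42 FREE]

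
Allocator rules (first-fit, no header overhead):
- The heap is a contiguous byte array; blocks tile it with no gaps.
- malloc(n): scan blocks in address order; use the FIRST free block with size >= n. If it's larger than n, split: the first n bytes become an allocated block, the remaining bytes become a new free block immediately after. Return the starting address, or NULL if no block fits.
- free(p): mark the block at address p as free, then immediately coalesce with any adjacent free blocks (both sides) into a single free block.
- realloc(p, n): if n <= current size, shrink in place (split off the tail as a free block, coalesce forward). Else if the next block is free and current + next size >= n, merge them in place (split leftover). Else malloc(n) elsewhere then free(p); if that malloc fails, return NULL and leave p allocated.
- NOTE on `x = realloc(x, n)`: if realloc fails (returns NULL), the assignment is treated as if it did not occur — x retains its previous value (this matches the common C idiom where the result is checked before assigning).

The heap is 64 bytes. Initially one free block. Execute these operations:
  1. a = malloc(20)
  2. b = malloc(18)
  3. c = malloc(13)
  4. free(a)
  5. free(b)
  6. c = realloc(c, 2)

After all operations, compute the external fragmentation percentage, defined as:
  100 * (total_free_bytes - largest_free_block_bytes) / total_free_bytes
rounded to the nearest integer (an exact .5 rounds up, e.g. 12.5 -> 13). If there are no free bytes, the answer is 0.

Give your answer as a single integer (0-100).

Op 1: a = malloc(20) -> a = 0; heap: [0-19 ALLOC][20-63 FREE]
Op 2: b = malloc(18) -> b = 20; heap: [0-19 ALLOC][20-37 ALLOC][38-63 FREE]
Op 3: c = malloc(13) -> c = 38; heap: [0-19 ALLOC][20-37 ALLOC][38-50 ALLOC][51-63 FREE]
Op 4: free(a) -> (freed a); heap: [0-19 FREE][20-37 ALLOC][38-50 ALLOC][51-63 FREE]
Op 5: free(b) -> (freed b); heap: [0-37 FREE][38-50 ALLOC][51-63 FREE]
Op 6: c = realloc(c, 2) -> c = 38; heap: [0-37 FREE][38-39 ALLOC][40-63 FREE]
Free blocks: [38 24] total_free=62 largest=38 -> 100*(62-38)/62 = 2400/62 ≈ 38.710 -> rounds to 39

Answer: 39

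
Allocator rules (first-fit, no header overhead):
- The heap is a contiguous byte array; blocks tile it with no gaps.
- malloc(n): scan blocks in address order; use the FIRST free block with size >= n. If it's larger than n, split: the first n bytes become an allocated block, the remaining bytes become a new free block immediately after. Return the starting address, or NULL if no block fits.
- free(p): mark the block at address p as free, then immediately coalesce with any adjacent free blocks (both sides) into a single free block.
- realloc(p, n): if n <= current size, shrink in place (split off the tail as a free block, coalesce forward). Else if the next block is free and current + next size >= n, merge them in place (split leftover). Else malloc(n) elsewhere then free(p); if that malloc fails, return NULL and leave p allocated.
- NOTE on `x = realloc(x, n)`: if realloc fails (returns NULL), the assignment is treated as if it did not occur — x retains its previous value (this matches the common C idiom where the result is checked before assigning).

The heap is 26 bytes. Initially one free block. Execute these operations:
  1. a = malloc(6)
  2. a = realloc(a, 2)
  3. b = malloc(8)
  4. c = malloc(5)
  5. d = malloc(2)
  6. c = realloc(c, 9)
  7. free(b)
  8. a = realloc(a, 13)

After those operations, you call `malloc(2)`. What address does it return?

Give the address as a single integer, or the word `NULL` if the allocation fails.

Op 1: a = malloc(6) -> a = 0; heap: [0-5 ALLOC][6-25 FREE]
Op 2: a = realloc(a, 2) -> a = 0; heap: [0-1 ALLOC][2-25 FREE]
Op 3: b = malloc(8) -> b = 2; heap: [0-1 ALLOC][2-9 ALLOC][10-25 FREE]
Op 4: c = malloc(5) -> c = 10; heap: [0-1 ALLOC][2-9 ALLOC][10-14 ALLOC][15-25 FREE]
Op 5: d = malloc(2) -> d = 15; heap: [0-1 ALLOC][2-9 ALLOC][10-14 ALLOC][15-16 ALLOC][17-25 FREE]
Op 6: c = realloc(c, 9) -> c = 17; heap: [0-1 ALLOC][2-9 ALLOC][10-14 FREE][15-16 ALLOC][17-25 ALLOC]
Op 7: free(b) -> (freed b); heap: [0-1 ALLOC][2-14 FREE][15-16 ALLOC][17-25 ALLOC]
Op 8: a = realloc(a, 13) -> a = 0; heap: [0-12 ALLOC][13-14 FREE][15-16 ALLOC][17-25 ALLOC]
malloc(2): first-fit scan over [0-12 ALLOC][13-14 FREE][15-16 ALLOC][17-25 ALLOC] -> 13

Answer: 13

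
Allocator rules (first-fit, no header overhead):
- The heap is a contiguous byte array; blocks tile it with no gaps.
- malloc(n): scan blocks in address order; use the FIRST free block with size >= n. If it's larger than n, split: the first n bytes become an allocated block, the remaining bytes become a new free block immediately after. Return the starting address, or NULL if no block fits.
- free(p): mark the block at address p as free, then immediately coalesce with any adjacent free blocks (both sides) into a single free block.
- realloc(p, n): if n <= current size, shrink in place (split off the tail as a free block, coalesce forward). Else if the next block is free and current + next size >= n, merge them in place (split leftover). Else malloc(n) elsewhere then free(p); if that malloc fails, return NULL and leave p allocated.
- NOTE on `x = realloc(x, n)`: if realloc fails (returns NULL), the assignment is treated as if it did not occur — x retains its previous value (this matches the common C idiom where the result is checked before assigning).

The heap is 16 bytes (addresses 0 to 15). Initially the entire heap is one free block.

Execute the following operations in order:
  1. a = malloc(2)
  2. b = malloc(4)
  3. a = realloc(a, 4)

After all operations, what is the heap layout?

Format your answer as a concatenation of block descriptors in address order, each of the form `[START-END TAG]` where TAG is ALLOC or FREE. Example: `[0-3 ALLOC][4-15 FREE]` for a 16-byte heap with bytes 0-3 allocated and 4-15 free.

Op 1: a = malloc(2) -> a = 0; heap: [0-1 ALLOC][2-15 FREE]
Op 2: b = malloc(4) -> b = 2; heap: [0-1 ALLOC][2-5 ALLOC][6-15 FREE]
Op 3: a = realloc(a, 4) -> a = 6; heap: [0-1 FREE][2-5 ALLOC][6-9 ALLOC][10-15 FREE]

Answer: [0-1 FREE][2-5 ALLOC][6-9 ALLOC][10-15 FREE]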